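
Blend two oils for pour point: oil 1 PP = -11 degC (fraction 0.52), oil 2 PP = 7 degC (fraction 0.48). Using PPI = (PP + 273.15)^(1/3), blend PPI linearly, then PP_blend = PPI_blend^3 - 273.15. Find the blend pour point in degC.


PPI_1 = (-11 + 273.15)^(1/3) = 6.400049
PPI_2 = (7 + 273.15)^(1/3) = 6.543301
PPI_blend = 0.52 * 6.400049 + 0.48 * 6.543301 = 6.46881
PP_blend = 6.46881^3 - 273.15 = 270.6906 - 273.15 = -2.46

-2.46 degC


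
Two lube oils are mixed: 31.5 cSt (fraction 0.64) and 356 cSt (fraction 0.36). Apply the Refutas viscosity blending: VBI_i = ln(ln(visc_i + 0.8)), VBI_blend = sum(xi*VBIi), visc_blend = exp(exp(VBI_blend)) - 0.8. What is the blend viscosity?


Refutas method: VBN_i = 14.534*ln(ln(visc_i + 0.8)) + 10.975, blended linearly by mass fraction; since VBN is linear in VBI_i = ln(ln(visc_i + 0.8)) and the fractions sum to 1, blend VBI directly: visc = exp(exp(VBI_blend)) - 0.8
VBI_1 = ln(ln(31.5 + 0.8)) = 1.24561
VBI_2 = ln(ln(356 + 0.8)) = 1.77108
VBI_blend = 0.64 * 1.24561 + 0.36 * 1.77108 = 1.43478
visc_blend = exp(exp(1.43478)) - 0.8 = 65.80

65.80 cSt


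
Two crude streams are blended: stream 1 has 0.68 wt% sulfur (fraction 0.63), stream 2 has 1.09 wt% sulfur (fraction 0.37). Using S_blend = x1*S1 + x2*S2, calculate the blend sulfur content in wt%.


Linear sulfur blending: S_blend = x1*S1 + x2*S2
Contribution 1: 0.63 * 0.68 = 0.4284 wt%
Contribution 2: 0.37 * 1.09 = 0.4033 wt%
S_blend = 0.4284 + 0.4033 = 0.8317

0.8317 wt%


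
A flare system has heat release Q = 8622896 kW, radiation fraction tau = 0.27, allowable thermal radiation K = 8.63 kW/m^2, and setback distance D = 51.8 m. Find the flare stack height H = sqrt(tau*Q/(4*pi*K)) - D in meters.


tau*Q/(4*pi*K) = 0.27 * 8622896 / (4 * pi * 8.63) = 21468.2
sqrt(21468.2) = 146.52
H = 146.52 - 51.8 = 94.72

94.72 m


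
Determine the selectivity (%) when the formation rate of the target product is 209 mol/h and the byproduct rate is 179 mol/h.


Selectivity = desired / (desired + undesired) * 100
Total products = 209 + 179 = 388 mol/h
S = 209 / 388 * 100
= 0.5387 * 100
= 53.87 %

53.87 %


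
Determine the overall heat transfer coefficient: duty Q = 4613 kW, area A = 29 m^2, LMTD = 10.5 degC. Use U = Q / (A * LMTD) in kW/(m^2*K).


From Q = U*A*LMTD, U = Q / (A * LMTD)
U = 4613 / (29 * 10.5) = 4613 / 304.5 = 15.15

15.15 kW/(m^2*K)


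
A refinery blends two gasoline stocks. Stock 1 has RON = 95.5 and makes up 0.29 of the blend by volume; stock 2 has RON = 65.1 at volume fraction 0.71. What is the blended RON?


Linear blending: RON_blend = sum(vi * RONi)
Contribution 1: 0.29 * 95.5 = 27.695
Contribution 2: 0.71 * 65.1 = 46.221
RON_blend = 27.695 + 46.221 = 73.916

73.916


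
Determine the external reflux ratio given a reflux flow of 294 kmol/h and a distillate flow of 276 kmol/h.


Reflux ratio definition: R = L / D (liquid returned / distillate withdrawn)
L = 294 kmol/h, D = 276 kmol/h
R = 294 / 276 = 1.065

1.065


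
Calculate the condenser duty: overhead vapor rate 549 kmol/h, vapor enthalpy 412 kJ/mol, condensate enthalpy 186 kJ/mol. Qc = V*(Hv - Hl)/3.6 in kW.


Qc = 549 * (412 - 186) / 3.6 = 549 * 226 / 3.6 = 34460

34460 kW


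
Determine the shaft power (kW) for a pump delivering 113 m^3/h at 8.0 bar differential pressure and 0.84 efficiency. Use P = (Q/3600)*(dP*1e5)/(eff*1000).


Q = 113 / 3600 = 0.0313889 m^3/s
P = 0.0313889 * (8.0 * 1e5) / 0.84 / 1000 = 29.89

29.89 kW


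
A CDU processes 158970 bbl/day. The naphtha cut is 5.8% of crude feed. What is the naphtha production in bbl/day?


Crude throughput = 158970 bbl/day
Fraction yield = 5.8%
yield = throughput * fraction / 100
yield = 158970 * 5.8 / 100 = 9220.26

9220.26 bbl/day


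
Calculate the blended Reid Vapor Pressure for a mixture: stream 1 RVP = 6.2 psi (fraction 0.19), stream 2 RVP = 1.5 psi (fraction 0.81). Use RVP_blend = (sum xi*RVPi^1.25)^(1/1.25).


Chevron index: RVP_blend = (sum xi*RVPi^1.25)^(1/1.25)
RVP^1.25 terms: 0.19 * 6.2^1.25 + 0.81 * 1.5^1.25 = 3.20346
RVP_blend = 3.20346^(1/1.25) = 2.538

2.538 psi


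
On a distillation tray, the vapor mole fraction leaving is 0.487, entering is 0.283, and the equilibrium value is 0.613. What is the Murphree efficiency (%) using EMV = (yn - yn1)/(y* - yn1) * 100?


Murphree vapor efficiency: EMV = (y_n - y_(n-1)) / (y*_n - y_(n-1)) * 100
EMV = (0.487 - 0.283) / (0.613 - 0.283) * 100 = 0.204 / 0.33 * 100 = 61.82

61.82 %


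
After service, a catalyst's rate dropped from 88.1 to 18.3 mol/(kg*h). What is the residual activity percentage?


Activity (%) = (rate_used / rate_fresh) * 100
rate_used = 18.3, rate_fresh = 88.1
= (18.3 / 88.1) * 100
= 0.2077 * 100 = 20.77

20.77 %


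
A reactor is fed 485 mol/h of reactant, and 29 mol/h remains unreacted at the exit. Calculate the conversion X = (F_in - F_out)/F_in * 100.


X = (F_in - F_out) / F_in * 100
Moles reacted = 485 - 29 = 456
X = 456 / 485 * 100
= 0.9402 * 100
= 94.02 %

94.02 %


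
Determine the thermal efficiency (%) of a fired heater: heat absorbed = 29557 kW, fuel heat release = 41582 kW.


Furnace efficiency = Q_absorbed / Q_fuel * 100
= 29557 / 41582 * 100 = 71.08

71.08 %


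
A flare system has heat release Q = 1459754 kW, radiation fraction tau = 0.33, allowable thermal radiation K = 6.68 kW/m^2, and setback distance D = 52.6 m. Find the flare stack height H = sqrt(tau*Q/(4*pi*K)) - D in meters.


tau*Q/(4*pi*K) = 0.33 * 1459754 / (4 * pi * 6.68) = 5738.62
sqrt(5738.62) = 75.7537
H = 75.7537 - 52.6 = 23.15

23.15 m


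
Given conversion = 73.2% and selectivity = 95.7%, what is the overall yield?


Overall yield = conversion (%) * selectivity (%) / 100
Conversion = 73.2%, Selectivity = 95.7%
Y = 73.2 * 95.7 / 100
= 70.0524 %

70.0524 %


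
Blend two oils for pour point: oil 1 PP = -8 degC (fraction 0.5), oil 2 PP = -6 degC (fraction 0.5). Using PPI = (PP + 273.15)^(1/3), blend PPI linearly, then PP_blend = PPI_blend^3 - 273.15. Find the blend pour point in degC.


PPI_1 = (-8 + 273.15)^(1/3) = 6.42437
PPI_2 = (-6 + 273.15)^(1/3) = 6.440482
PPI_blend = 0.5 * 6.42437 + 0.5 * 6.440482 = 6.432426
PP_blend = 6.432426^3 - 273.15 = 266.1487 - 273.15 = -7

-7 degC


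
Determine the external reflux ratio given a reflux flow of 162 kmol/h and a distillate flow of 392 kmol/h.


Reflux ratio definition: R = L / D (liquid returned / distillate withdrawn)
L = 162 kmol/h, D = 392 kmol/h
R = 162 / 392 = 0.4133

0.4133


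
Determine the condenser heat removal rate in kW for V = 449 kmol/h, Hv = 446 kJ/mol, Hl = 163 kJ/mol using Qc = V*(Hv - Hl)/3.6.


Qc = 449 * (446 - 163) / 3.6 = 449 * 283 / 3.6 = 35300

35300 kW


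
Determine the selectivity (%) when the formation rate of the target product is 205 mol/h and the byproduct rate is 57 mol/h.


Selectivity = desired / (desired + undesired) * 100
Total products = 205 + 57 = 262 mol/h
S = 205 / 262 * 100
= 0.7824 * 100
= 78.24 %

78.24 %


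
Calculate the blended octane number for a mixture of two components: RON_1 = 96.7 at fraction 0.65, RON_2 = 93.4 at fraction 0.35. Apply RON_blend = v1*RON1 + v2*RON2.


Linear blending: RON_blend = sum(vi * RONi)
Contribution 1: 0.65 * 96.7 = 62.855
Contribution 2: 0.35 * 93.4 = 32.69
RON_blend = 62.855 + 32.69 = 95.545

95.545


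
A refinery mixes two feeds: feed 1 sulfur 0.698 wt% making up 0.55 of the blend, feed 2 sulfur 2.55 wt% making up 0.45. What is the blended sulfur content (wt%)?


Linear sulfur blending: S_blend = x1*S1 + x2*S2
Contribution 1: 0.55 * 0.698 = 0.3839 wt%
Contribution 2: 0.45 * 2.55 = 1.1475 wt%
S_blend = 0.3839 + 1.1475 = 1.5314

1.5314 wt%


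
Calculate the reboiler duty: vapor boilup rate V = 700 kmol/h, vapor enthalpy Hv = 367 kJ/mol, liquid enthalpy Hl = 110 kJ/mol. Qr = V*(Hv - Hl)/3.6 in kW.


Qr = 700 * (367 - 110) / 3.6 = 700 * 257 / 3.6 = 49970

49970 kW


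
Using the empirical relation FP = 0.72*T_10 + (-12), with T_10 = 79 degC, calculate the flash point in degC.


FP = 0.72 * 79 + (-12) = 44.88

44.88 degC


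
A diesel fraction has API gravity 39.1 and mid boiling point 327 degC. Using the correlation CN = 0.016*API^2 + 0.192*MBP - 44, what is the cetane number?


CN = 0.016 * 39.1^2 + 0.192 * 327 - 44
CN = 24.46096 + 62.784 - 44 = 43.24496

43.24496


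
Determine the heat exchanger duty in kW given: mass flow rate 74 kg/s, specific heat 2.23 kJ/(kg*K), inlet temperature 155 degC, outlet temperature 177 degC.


Q = m_dot * cp * delta_T
delta_T = 177 - 155 = 22 K
Q = 74 * 2.23 * 22
= 165.02 * 22
= 3630.44 kW

3630.44 kW


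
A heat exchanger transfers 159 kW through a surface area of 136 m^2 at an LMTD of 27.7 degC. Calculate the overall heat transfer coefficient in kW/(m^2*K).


From Q = U*A*LMTD, U = Q / (A * LMTD)
U = 159 / (136 * 27.7) = 159 / 3767.2 = 0.04221

0.04221 kW/(m^2*K)


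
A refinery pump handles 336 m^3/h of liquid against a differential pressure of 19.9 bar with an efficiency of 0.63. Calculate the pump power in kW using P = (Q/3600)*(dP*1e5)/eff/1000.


Q = 336 / 3600 = 0.0933333 m^3/s
P = 0.0933333 * (19.9 * 1e5) / 0.63 / 1000 = 294.8

294.8 kW


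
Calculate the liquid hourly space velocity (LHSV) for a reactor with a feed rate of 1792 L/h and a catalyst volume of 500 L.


LHSV = volumetric feed rate / catalyst volume
= 1792 L/h / 500 L
= 3.584 h^-1

3.584 h^-1


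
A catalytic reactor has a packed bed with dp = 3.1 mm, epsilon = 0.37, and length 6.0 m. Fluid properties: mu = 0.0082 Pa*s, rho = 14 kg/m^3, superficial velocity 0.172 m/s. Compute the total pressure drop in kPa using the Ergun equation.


dp = 3.1 mm = 0.0031 m
Viscous term = 150*0.0082*0.172*(1-0.37)^2 / (0.0031^2*0.37^3) = 172499
Inertial term = 1.75*14*0.172^2*(1-0.37) / (0.0031*0.37^3) = 2908.02
dP/L = 172499 + 2908.02 = 175407 Pa/m
dP = 175407 * 6.0 / 1000 = 1052 kPa

1052 kPa


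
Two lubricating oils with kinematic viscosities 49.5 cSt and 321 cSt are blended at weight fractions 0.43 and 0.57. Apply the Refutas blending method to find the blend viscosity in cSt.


Refutas method: VBN_i = 14.534*ln(ln(visc_i + 0.8)) + 10.975, blended linearly by mass fraction; since VBN is linear in VBI_i = ln(ln(visc_i + 0.8)) and the fractions sum to 1, blend VBI directly: visc = exp(exp(VBI_blend)) - 0.8
VBI_1 = ln(ln(49.5 + 0.8)) = 1.36558
VBI_2 = ln(ln(321 + 0.8)) = 1.75335
VBI_blend = 0.43 * 1.36558 + 0.57 * 1.75335 = 1.58661
visc_blend = exp(exp(1.58661)) - 0.8 = 131.8

131.8 cSt


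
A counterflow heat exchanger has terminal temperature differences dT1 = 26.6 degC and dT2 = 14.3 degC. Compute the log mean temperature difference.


LMTD = (dT1 - dT2) / ln(dT1/dT2)
= (26.6 - 14.3) / ln(26.6 / 14.3) = 12.3 / 0.620652 = 19.82

19.82 degC


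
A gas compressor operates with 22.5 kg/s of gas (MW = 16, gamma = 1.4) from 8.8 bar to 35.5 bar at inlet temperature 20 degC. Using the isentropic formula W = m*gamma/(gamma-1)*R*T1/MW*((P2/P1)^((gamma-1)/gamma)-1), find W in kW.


Isentropic work: W = m*(gamma/(gamma-1))*(R*T1/MW)*((P2/P1)^((gamma-1)/gamma) - 1)
T1 = 20 + 273.15 = 293.15 K
Pressure ratio = 35.5 / 8.8 = 4.03409
Exponent = (1.4 - 1)/1.4 = 0.285714
(P2/P1)^exp - 1 = 4.03409^0.285714 - 1 = 0.489601
W = 22.5 * 1.4 / 0.4 * 8.314 * 293.15 / 16 * 0.489601 = 5873

5873 kW


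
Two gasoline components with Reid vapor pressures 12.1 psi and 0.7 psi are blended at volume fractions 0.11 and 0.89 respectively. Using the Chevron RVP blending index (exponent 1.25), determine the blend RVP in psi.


Chevron index: RVP_blend = (sum xi*RVPi^1.25)^(1/1.25)
RVP^1.25 terms: 0.11 * 12.1^1.25 + 0.89 * 0.7^1.25 = 3.05227
RVP_blend = 3.05227^(1/1.25) = 2.442

2.442 psi


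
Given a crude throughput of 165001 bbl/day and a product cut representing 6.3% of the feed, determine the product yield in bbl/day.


Crude throughput = 165001 bbl/day
Fraction yield = 6.3%
yield = throughput * fraction / 100
yield = 165001 * 6.3 / 100 = 10395.063

10395.063 bbl/day


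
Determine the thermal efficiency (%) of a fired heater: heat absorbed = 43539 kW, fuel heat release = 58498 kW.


Furnace efficiency = Q_absorbed / Q_fuel * 100
= 43539 / 58498 * 100 = 74.43

74.43 %


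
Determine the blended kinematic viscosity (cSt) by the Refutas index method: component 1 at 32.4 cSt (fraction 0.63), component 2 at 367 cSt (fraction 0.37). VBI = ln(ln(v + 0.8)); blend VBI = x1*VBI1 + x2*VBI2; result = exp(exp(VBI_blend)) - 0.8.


Refutas method: VBN_i = 14.534*ln(ln(visc_i + 0.8)) + 10.975, blended linearly by mass fraction; since VBN is linear in VBI_i = ln(ln(visc_i + 0.8)) and the fractions sum to 1, blend VBI directly: visc = exp(exp(VBI_blend)) - 0.8
VBI_1 = ln(ln(32.4 + 0.8)) = 1.25349
VBI_2 = ln(ln(367 + 0.8)) = 1.77623
VBI_blend = 0.63 * 1.25349 + 0.37 * 1.77623 = 1.4469
visc_blend = exp(exp(1.4469)) - 0.8 = 69.30

69.30 cSt


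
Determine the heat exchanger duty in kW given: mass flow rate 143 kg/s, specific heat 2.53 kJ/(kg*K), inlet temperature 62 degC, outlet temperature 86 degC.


Q = m_dot * cp * delta_T
delta_T = 86 - 62 = 24 K
Q = 143 * 2.53 * 24
= 361.79 * 24
= 8682.96 kW

8682.96 kW


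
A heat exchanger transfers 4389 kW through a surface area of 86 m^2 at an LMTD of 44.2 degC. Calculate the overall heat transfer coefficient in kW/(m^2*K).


From Q = U*A*LMTD, U = Q / (A * LMTD)
U = 4389 / (86 * 44.2) = 4389 / 3801.2 = 1.155

1.155 kW/(m^2*K)


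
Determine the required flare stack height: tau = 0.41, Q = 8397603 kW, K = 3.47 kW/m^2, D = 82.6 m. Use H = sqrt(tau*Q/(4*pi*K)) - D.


tau*Q/(4*pi*K) = 0.41 * 8397603 / (4 * pi * 3.47) = 78958.7
sqrt(78958.7) = 280.996
H = 280.996 - 82.6 = 198.4

198.4 m


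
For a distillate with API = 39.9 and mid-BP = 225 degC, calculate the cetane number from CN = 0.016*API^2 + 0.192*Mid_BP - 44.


CN = 0.016 * 39.9^2 + 0.192 * 225 - 44
CN = 25.47216 + 43.2 - 44 = 24.67216

24.67216


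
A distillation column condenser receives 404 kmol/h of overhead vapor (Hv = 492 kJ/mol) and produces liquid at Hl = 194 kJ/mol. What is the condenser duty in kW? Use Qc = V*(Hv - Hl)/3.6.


Qc = 404 * (492 - 194) / 3.6 = 404 * 298 / 3.6 = 33440

33440 kW


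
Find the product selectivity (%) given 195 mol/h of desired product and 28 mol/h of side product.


Selectivity = desired / (desired + undesired) * 100
Total products = 195 + 28 = 223 mol/h
S = 195 / 223 * 100
= 0.8744 * 100
= 87.44 %

87.44 %


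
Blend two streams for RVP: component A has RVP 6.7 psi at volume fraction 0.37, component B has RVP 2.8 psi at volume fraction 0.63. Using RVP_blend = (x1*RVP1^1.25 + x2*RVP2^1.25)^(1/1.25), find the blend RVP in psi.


Chevron index: RVP_blend = (sum xi*RVPi^1.25)^(1/1.25)
RVP^1.25 terms: 0.37 * 6.7^1.25 + 0.63 * 2.8^1.25 = 6.27022
RVP_blend = 6.27022^(1/1.25) = 4.343

4.343 psi


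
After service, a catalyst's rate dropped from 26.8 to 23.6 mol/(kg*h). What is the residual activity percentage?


Activity (%) = (rate_used / rate_fresh) * 100
rate_used = 23.6, rate_fresh = 26.8
= (23.6 / 26.8) * 100
= 0.8806 * 100 = 88.06

88.06 %


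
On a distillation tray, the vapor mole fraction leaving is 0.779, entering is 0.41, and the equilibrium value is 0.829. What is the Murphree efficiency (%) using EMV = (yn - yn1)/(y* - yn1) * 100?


Murphree vapor efficiency: EMV = (y_n - y_(n-1)) / (y*_n - y_(n-1)) * 100
EMV = (0.779 - 0.41) / (0.829 - 0.41) * 100 = 0.369 / 0.419 * 100 = 88.07

88.07 %


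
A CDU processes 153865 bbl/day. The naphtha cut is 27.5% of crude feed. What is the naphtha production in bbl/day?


Crude throughput = 153865 bbl/day
Fraction yield = 27.5%
yield = throughput * fraction / 100
yield = 153865 * 27.5 / 100 = 42312.875

42312.875 bbl/day


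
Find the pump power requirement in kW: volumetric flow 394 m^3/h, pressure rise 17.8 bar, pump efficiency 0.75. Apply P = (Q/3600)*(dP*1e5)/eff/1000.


Q = 394 / 3600 = 0.109444 m^3/s
P = 0.109444 * (17.8 * 1e5) / 0.75 / 1000 = 259.7

259.7 kW


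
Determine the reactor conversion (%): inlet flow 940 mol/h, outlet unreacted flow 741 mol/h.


X = (F_in - F_out) / F_in * 100
Moles reacted = 940 - 741 = 199
X = 199 / 940 * 100
= 0.2117 * 100
= 21.17 %

21.17 %


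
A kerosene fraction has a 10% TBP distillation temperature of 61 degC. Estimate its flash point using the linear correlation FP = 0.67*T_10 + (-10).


FP = 0.67 * 61 + (-10) = 30.87

30.87 degC


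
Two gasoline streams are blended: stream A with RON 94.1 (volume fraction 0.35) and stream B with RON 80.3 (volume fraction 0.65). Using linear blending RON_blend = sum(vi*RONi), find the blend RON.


Linear blending: RON_blend = sum(vi * RONi)
Contribution 1: 0.35 * 94.1 = 32.935
Contribution 2: 0.65 * 80.3 = 52.195
RON_blend = 32.935 + 52.195 = 85.13

85.13


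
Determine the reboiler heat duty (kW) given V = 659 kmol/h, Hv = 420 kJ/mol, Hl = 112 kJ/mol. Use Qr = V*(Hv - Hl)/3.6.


Qr = 659 * (420 - 112) / 3.6 = 659 * 308 / 3.6 = 56380

56380 kW


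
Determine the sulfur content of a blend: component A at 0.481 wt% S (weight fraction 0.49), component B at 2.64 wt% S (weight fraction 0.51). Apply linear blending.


Linear sulfur blending: S_blend = x1*S1 + x2*S2
Contribution 1: 0.49 * 0.481 = 0.23569 wt%
Contribution 2: 0.51 * 2.64 = 1.3464 wt%
S_blend = 0.23569 + 1.3464 = 1.58209

1.58209 wt%


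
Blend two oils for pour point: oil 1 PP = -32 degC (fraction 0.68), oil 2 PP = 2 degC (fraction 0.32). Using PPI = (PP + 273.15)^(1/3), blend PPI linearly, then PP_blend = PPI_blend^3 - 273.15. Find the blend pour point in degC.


PPI_1 = (-32 + 273.15)^(1/3) = 6.224375
PPI_2 = (2 + 273.15)^(1/3) = 6.504139
PPI_blend = 0.68 * 6.224375 + 0.32 * 6.504139 = 6.313899
PP_blend = 6.313899^3 - 273.15 = 251.7056 - 273.15 = -21.44

-21.44 degC


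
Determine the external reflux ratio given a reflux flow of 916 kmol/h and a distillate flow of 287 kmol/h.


Reflux ratio definition: R = L / D (liquid returned / distillate withdrawn)
L = 916 kmol/h, D = 287 kmol/h
R = 916 / 287 = 3.192

3.192


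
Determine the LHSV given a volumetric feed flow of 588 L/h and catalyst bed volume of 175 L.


LHSV = volumetric feed rate / catalyst volume
= 588 L/h / 175 L
= 3.360 h^-1

3.360 h^-1


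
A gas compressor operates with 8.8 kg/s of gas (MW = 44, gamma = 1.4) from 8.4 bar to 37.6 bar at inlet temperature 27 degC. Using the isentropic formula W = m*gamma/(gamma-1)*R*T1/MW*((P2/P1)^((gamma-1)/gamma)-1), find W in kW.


Isentropic work: W = m*(gamma/(gamma-1))*(R*T1/MW)*((P2/P1)^((gamma-1)/gamma) - 1)
T1 = 27 + 273.15 = 300.15 K
Pressure ratio = 37.6 / 8.4 = 4.47619
Exponent = (1.4 - 1)/1.4 = 0.285714
(P2/P1)^exp - 1 = 4.47619^0.285714 - 1 = 0.534524
W = 8.8 * 1.4 / 0.4 * 8.314 * 300.15 / 44 * 0.534524 = 933.7

933.7 kW


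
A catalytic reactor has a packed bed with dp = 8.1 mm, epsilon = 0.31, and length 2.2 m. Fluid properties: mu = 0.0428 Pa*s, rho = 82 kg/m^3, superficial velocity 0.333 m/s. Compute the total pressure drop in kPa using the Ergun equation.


dp = 8.1 mm = 0.0081 m
Viscous term = 150*0.0428*0.333*(1-0.31)^2 / (0.0081^2*0.31^3) = 520742
Inertial term = 1.75*82*0.333^2*(1-0.31) / (0.0081*0.31^3) = 45500.8
dP/L = 520742 + 45500.8 = 566243 Pa/m
dP = 566243 * 2.2 / 1000 = 1246 kPa

1246 kPa


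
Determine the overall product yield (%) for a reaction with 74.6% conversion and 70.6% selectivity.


Overall yield = conversion (%) * selectivity (%) / 100
Conversion = 74.6%, Selectivity = 70.6%
Y = 74.6 * 70.6 / 100
= 52.6676 %

52.6676 %


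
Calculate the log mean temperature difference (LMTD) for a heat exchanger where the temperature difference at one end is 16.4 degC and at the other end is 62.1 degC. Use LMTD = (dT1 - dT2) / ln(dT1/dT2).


LMTD = (dT1 - dT2) / ln(dT1/dT2)
= (16.4 - 62.1) / ln(16.4 / 62.1) = -45.7 / -1.33146 = 34.32

34.32 degC


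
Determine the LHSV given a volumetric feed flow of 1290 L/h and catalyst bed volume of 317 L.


LHSV = volumetric feed rate / catalyst volume
= 1290 L/h / 317 L
= 4.069 h^-1

4.069 h^-1


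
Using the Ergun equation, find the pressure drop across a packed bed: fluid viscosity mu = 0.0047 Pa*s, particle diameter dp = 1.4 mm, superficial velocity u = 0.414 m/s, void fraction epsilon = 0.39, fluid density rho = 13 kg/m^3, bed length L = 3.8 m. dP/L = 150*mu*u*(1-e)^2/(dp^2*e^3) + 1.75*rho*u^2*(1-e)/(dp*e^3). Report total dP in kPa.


dp = 1.4 mm = 0.0014 m
Viscous term = 150*0.0047*0.414*(1-0.39)^2 / (0.0014^2*0.39^3) = 934113
Inertial term = 1.75*13*0.414^2*(1-0.39) / (0.0014*0.39^3) = 28641.1
dP/L = 934113 + 28641.1 = 962754 Pa/m
dP = 962754 * 3.8 / 1000 = 3658 kPa

3658 kPa


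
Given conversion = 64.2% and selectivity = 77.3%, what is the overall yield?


Overall yield = conversion (%) * selectivity (%) / 100
Conversion = 64.2%, Selectivity = 77.3%
Y = 64.2 * 77.3 / 100
= 49.6266 %

49.6266 %


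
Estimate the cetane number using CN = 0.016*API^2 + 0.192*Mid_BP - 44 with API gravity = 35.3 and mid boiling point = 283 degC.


CN = 0.016 * 35.3^2 + 0.192 * 283 - 44
CN = 19.93744 + 54.336 - 44 = 30.27344

30.27344


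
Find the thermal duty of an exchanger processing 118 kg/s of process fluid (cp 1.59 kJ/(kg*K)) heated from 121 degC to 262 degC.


Q = m_dot * cp * delta_T
delta_T = 262 - 121 = 141 K
Q = 118 * 1.59 * 141
= 187.62 * 141
= 26454.42 kW

26454.42 kW


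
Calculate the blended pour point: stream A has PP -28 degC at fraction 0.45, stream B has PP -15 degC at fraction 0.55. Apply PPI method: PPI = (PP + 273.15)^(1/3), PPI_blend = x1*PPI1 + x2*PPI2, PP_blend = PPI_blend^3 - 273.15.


PPI_1 = (-28 + 273.15)^(1/3) = 6.258601
PPI_2 = (-15 + 273.15)^(1/3) = 6.36733
PPI_blend = 0.45 * 6.258601 + 0.55 * 6.36733 = 6.318402
PP_blend = 6.318402^3 - 273.15 = 252.2445 - 273.15 = -20.91

-20.91 degC


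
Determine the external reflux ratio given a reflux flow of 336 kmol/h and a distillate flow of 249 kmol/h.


Reflux ratio definition: R = L / D (liquid returned / distillate withdrawn)
L = 336 kmol/h, D = 249 kmol/h
R = 336 / 249 = 1.349

1.349


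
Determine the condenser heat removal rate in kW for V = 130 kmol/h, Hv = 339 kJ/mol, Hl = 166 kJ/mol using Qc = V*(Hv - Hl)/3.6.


Qc = 130 * (339 - 166) / 3.6 = 130 * 173 / 3.6 = 6247

6247 kW


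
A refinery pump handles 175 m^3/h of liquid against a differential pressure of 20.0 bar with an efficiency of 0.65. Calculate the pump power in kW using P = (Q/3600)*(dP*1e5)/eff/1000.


Q = 175 / 3600 = 0.0486111 m^3/s
P = 0.0486111 * (20.0 * 1e5) / 0.65 / 1000 = 149.6

149.6 kW


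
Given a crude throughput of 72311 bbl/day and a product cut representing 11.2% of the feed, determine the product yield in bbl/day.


Crude throughput = 72311 bbl/day
Fraction yield = 11.2%
yield = throughput * fraction / 100
yield = 72311 * 11.2 / 100 = 8098.832

8098.832 bbl/day


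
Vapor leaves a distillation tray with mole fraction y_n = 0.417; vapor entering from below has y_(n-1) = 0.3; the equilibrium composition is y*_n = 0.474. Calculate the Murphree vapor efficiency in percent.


Murphree vapor efficiency: EMV = (y_n - y_(n-1)) / (y*_n - y_(n-1)) * 100
EMV = (0.417 - 0.3) / (0.474 - 0.3) * 100 = 0.117 / 0.174 * 100 = 67.24

67.24 %


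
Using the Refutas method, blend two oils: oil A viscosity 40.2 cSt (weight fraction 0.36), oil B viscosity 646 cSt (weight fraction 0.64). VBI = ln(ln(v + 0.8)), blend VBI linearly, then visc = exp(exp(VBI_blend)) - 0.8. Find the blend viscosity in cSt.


Refutas method: VBN_i = 14.534*ln(ln(visc_i + 0.8)) + 10.975, blended linearly by mass fraction; since VBN is linear in VBI_i = ln(ln(visc_i + 0.8)) and the fractions sum to 1, blend VBI directly: visc = exp(exp(VBI_blend)) - 0.8
VBI_1 = ln(ln(40.2 + 0.8)) = 1.31199
VBI_2 = ln(ln(646 + 0.8)) = 1.86749
VBI_blend = 0.36 * 1.31199 + 0.64 * 1.86749 = 1.66751
visc_blend = exp(exp(1.66751)) - 0.8 = 199.3

199.3 cSt


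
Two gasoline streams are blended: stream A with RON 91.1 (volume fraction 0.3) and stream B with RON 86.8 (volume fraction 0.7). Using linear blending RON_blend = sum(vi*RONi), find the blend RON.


Linear blending: RON_blend = sum(vi * RONi)
Contribution 1: 0.3 * 91.1 = 27.33
Contribution 2: 0.7 * 86.8 = 60.76
RON_blend = 27.33 + 60.76 = 88.09

88.09


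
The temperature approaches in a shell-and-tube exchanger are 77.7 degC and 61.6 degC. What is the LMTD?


LMTD = (dT1 - dT2) / ln(dT1/dT2)
= (77.7 - 61.6) / ln(77.7 / 61.6) = 16.1 / 0.232193 = 69.34

69.34 degC


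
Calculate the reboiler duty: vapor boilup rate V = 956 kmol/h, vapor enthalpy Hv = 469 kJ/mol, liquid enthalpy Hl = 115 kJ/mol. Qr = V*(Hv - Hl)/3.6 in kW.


Qr = 956 * (469 - 115) / 3.6 = 956 * 354 / 3.6 = 94010

94010 kW


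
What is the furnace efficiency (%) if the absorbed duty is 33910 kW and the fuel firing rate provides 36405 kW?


Furnace efficiency = Q_absorbed / Q_fuel * 100
= 33910 / 36405 * 100 = 93.15

93.15 %


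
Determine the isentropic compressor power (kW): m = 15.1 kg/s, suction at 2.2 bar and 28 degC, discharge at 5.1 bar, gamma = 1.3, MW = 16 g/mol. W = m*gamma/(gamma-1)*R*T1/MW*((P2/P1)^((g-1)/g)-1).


Isentropic work: W = m*(gamma/(gamma-1))*(R*T1/MW)*((P2/P1)^((gamma-1)/gamma) - 1)
T1 = 28 + 273.15 = 301.15 K
Pressure ratio = 5.1 / 2.2 = 2.31818
Exponent = (1.3 - 1)/1.3 = 0.230769
(P2/P1)^exp - 1 = 2.31818^0.230769 - 1 = 0.214128
W = 15.1 * 1.3 / 0.3 * 8.314 * 301.15 / 16 * 0.214128 = 2193

2193 kW


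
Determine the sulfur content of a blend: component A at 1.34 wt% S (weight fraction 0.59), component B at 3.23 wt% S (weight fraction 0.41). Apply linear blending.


Linear sulfur blending: S_blend = x1*S1 + x2*S2
Contribution 1: 0.59 * 1.34 = 0.7906 wt%
Contribution 2: 0.41 * 3.23 = 1.3243 wt%
S_blend = 0.7906 + 1.3243 = 2.1149

2.1149 wt%


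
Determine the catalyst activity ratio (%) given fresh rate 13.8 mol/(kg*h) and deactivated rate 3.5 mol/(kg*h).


Activity (%) = (rate_used / rate_fresh) * 100
rate_used = 3.5, rate_fresh = 13.8
= (3.5 / 13.8) * 100
= 0.2536 * 100 = 25.36

25.36 %


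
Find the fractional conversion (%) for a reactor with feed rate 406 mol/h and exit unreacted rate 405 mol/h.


X = (F_in - F_out) / F_in * 100
Moles reacted = 406 - 405 = 1
X = 1 / 406 * 100
= 0.002463 * 100
= 0.2463 %

0.2463 %


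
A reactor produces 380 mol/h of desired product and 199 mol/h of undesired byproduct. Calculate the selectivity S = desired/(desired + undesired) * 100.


Selectivity = desired / (desired + undesired) * 100
Total products = 380 + 199 = 579 mol/h
S = 380 / 579 * 100
= 0.6563 * 100
= 65.63 %

65.63 %


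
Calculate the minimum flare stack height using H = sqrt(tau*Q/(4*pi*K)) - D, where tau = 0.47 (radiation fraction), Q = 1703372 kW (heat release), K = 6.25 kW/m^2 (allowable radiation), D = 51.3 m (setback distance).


tau*Q/(4*pi*K) = 0.47 * 1703372 / (4 * pi * 6.25) = 10193.4
sqrt(10193.4) = 100.962
H = 100.962 - 51.3 = 49.66

49.66 m


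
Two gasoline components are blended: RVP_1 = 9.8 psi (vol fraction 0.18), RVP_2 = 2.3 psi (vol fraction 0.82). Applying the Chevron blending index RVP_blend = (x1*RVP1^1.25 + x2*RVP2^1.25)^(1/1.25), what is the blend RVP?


Chevron index: RVP_blend = (sum xi*RVPi^1.25)^(1/1.25)
RVP^1.25 terms: 0.18 * 9.8^1.25 + 0.82 * 2.3^1.25 = 5.44368
RVP_blend = 5.44368^(1/1.25) = 3.879

3.879 psi


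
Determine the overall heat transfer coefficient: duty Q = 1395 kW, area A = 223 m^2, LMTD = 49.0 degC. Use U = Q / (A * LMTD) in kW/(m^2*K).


From Q = U*A*LMTD, U = Q / (A * LMTD)
U = 1395 / (223 * 49.0) = 1395 / 10927 = 0.1277

0.1277 kW/(m^2*K)


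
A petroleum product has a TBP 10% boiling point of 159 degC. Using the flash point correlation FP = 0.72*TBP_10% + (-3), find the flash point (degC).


FP = 0.72 * 159 + (-3) = 111.48

111.48 degC


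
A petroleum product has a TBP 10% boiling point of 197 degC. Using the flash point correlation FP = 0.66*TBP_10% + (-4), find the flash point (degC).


FP = 0.66 * 197 + (-4) = 126.02

126.02 degC


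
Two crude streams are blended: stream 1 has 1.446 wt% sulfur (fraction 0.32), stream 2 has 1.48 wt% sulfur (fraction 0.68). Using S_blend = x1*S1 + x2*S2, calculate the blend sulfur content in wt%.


Linear sulfur blending: S_blend = x1*S1 + x2*S2
Contribution 1: 0.32 * 1.446 = 0.46272 wt%
Contribution 2: 0.68 * 1.48 = 1.0064 wt%
S_blend = 0.46272 + 1.0064 = 1.46912

1.46912 wt%


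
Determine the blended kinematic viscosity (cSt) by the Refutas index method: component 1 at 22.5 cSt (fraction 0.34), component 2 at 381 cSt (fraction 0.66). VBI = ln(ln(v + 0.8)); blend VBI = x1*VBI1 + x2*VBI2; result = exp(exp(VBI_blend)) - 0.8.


Refutas method: VBN_i = 14.534*ln(ln(visc_i + 0.8)) + 10.975, blended linearly by mass fraction; since VBN is linear in VBI_i = ln(ln(visc_i + 0.8)) and the fractions sum to 1, blend VBI directly: visc = exp(exp(VBI_blend)) - 0.8
VBI_1 = ln(ln(22.5 + 0.8)) = 1.14691
VBI_2 = ln(ln(381 + 0.8)) = 1.78253
VBI_blend = 0.34 * 1.14691 + 0.66 * 1.78253 = 1.56642
visc_blend = exp(exp(1.56642)) - 0.8 = 119.4

119.4 cSt


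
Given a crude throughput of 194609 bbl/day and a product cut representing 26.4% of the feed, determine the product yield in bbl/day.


Crude throughput = 194609 bbl/day
Fraction yield = 26.4%
yield = throughput * fraction / 100
yield = 194609 * 26.4 / 100 = 51376.776

51376.776 bbl/day


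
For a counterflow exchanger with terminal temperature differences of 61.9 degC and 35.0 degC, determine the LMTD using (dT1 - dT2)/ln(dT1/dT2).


LMTD = (dT1 - dT2) / ln(dT1/dT2)
= (61.9 - 35.0) / ln(61.9 / 35.0) = 26.9 / 0.570172 = 47.18

47.18 degC


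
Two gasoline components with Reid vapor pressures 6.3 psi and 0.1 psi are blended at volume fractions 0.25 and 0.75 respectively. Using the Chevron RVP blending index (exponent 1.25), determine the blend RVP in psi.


Chevron index: RVP_blend = (sum xi*RVPi^1.25)^(1/1.25)
RVP^1.25 terms: 0.25 * 6.3^1.25 + 0.75 * 0.1^1.25 = 2.53743
RVP_blend = 2.53743^(1/1.25) = 2.106

2.106 psi


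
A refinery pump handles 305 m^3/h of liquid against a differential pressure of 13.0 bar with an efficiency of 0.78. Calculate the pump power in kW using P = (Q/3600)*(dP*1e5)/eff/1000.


Q = 305 / 3600 = 0.0847222 m^3/s
P = 0.0847222 * (13.0 * 1e5) / 0.78 / 1000 = 141.2

141.2 kW


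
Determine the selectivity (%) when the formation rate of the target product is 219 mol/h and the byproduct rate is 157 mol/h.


Selectivity = desired / (desired + undesired) * 100
Total products = 219 + 157 = 376 mol/h
S = 219 / 376 * 100
= 0.5824 * 100
= 58.24 %

58.24 %


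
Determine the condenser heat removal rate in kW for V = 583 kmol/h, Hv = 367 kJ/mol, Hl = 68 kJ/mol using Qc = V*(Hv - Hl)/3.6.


Qc = 583 * (367 - 68) / 3.6 = 583 * 299 / 3.6 = 48420

48420 kW


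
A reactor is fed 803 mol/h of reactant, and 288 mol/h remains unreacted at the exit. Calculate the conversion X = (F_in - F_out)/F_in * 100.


X = (F_in - F_out) / F_in * 100
Moles reacted = 803 - 288 = 515
X = 515 / 803 * 100
= 0.6413 * 100
= 64.13 %

64.13 %


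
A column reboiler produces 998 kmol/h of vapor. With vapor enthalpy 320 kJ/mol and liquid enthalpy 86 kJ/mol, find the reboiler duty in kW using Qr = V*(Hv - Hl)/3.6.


Qr = 998 * (320 - 86) / 3.6 = 998 * 234 / 3.6 = 64870

64870 kW


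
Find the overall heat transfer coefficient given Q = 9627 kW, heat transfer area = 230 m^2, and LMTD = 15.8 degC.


From Q = U*A*LMTD, U = Q / (A * LMTD)
U = 9627 / (230 * 15.8) = 9627 / 3634 = 2.649

2.649 kW/(m^2*K)


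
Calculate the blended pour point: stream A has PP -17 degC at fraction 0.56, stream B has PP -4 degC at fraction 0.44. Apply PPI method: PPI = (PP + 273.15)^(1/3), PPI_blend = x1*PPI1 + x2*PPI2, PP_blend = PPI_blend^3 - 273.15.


PPI_1 = (-17 + 273.15)^(1/3) = 6.350844
PPI_2 = (-4 + 273.15)^(1/3) = 6.456514
PPI_blend = 0.56 * 6.350844 + 0.44 * 6.456514 = 6.397339
PP_blend = 6.397339^3 - 273.15 = 261.8172 - 273.15 = -11.33

-11.33 degC


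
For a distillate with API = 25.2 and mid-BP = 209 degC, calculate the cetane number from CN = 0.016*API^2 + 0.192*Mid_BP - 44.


CN = 0.016 * 25.2^2 + 0.192 * 209 - 44
CN = 10.16064 + 40.128 - 44 = 6.28864

6.28864


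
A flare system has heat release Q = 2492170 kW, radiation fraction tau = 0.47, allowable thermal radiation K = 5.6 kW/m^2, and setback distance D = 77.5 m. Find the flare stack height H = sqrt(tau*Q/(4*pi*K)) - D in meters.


tau*Q/(4*pi*K) = 0.47 * 2492170 / (4 * pi * 5.6) = 16644.8
sqrt(16644.8) = 129.015
H = 129.015 - 77.5 = 51.51

51.51 m


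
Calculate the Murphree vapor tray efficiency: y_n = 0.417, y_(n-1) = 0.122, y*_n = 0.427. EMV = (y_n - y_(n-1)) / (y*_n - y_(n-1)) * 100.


Murphree vapor efficiency: EMV = (y_n - y_(n-1)) / (y*_n - y_(n-1)) * 100
EMV = (0.417 - 0.122) / (0.427 - 0.122) * 100 = 0.295 / 0.305 * 100 = 96.72

96.72 %


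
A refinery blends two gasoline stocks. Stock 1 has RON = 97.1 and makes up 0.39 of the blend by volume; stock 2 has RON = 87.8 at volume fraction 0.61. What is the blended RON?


Linear blending: RON_blend = sum(vi * RONi)
Contribution 1: 0.39 * 97.1 = 37.869
Contribution 2: 0.61 * 87.8 = 53.558
RON_blend = 37.869 + 53.558 = 91.427

91.427


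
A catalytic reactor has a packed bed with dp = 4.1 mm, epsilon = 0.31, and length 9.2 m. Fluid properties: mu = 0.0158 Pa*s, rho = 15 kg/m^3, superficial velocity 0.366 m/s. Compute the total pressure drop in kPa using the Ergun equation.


dp = 4.1 mm = 0.0041 m
Viscous term = 150*0.0158*0.366*(1-0.31)^2 / (0.0041^2*0.31^3) = 824660
Inertial term = 1.75*15*0.366^2*(1-0.31) / (0.0041*0.31^3) = 19864.2
dP/L = 824660 + 19864.2 = 844524 Pa/m
dP = 844524 * 9.2 / 1000 = 7770 kPa

7770 kPa


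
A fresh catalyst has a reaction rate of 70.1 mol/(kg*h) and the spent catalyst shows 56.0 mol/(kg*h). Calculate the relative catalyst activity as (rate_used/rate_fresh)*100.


Activity (%) = (rate_used / rate_fresh) * 100
rate_used = 56.0, rate_fresh = 70.1
= (56.0 / 70.1) * 100
= 0.7989 * 100 = 79.89

79.89 %


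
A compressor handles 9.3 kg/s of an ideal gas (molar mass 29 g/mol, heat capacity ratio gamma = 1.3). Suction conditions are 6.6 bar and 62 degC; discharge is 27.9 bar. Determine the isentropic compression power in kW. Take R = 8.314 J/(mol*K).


Isentropic work: W = m*(gamma/(gamma-1))*(R*T1/MW)*((P2/P1)^((gamma-1)/gamma) - 1)
T1 = 62 + 273.15 = 335.15 K
Pressure ratio = 27.9 / 6.6 = 4.22727
Exponent = (1.3 - 1)/1.3 = 0.230769
(P2/P1)^exp - 1 = 4.22727^0.230769 - 1 = 0.394682
W = 9.3 * 1.3 / 0.3 * 8.314 * 335.15 / 29 * 0.394682 = 1528

1528 kW


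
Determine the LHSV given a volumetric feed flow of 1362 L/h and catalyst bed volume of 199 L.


LHSV = volumetric feed rate / catalyst volume
= 1362 L/h / 199 L
= 6.844 h^-1

6.844 h^-1


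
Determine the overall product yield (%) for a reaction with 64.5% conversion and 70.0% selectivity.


Overall yield = conversion (%) * selectivity (%) / 100
Conversion = 64.5%, Selectivity = 70.0%
Y = 64.5 * 70.0 / 100
= 45.15 %

45.15 %


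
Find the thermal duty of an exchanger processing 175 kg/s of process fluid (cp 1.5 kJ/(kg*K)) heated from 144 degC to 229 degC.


Q = m_dot * cp * delta_T
delta_T = 229 - 144 = 85 K
Q = 175 * 1.5 * 85
= 262.5 * 85
= 22312.5 kW

22312.5 kW


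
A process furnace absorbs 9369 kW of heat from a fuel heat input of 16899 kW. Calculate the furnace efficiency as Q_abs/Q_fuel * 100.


Furnace efficiency = Q_absorbed / Q_fuel * 100
= 9369 / 16899 * 100 = 55.44

55.44 %


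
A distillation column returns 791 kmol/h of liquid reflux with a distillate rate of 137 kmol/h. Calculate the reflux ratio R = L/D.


Reflux ratio definition: R = L / D (liquid returned / distillate withdrawn)
L = 791 kmol/h, D = 137 kmol/h
R = 791 / 137 = 5.774

5.774


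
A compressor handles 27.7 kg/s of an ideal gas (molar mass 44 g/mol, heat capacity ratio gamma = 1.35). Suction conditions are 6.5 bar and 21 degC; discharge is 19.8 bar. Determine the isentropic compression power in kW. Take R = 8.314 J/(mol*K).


Isentropic work: W = m*(gamma/(gamma-1))*(R*T1/MW)*((P2/P1)^((gamma-1)/gamma) - 1)
T1 = 21 + 273.15 = 294.15 K
Pressure ratio = 19.8 / 6.5 = 3.04615
Exponent = (1.35 - 1)/1.35 = 0.259259
(P2/P1)^exp - 1 = 3.04615^0.259259 - 1 = 0.334802
W = 27.7 * 1.35 / 0.35 * 8.314 * 294.15 / 44 * 0.334802 = 1988

1988 kW


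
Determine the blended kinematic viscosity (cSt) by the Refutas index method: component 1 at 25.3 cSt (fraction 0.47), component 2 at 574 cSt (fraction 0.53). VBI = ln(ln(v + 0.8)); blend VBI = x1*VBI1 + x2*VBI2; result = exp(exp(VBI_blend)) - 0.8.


Refutas method: VBN_i = 14.534*ln(ln(visc_i + 0.8)) + 10.975, blended linearly by mass fraction; since VBN is linear in VBI_i = ln(ln(visc_i + 0.8)) and the fractions sum to 1, blend VBI directly: visc = exp(exp(VBI_blend)) - 0.8
VBI_1 = ln(ln(25.3 + 0.8)) = 1.18232
VBI_2 = ln(ln(574 + 0.8)) = 1.84909
VBI_blend = 0.47 * 1.18232 + 0.53 * 1.84909 = 1.53571
visc_blend = exp(exp(1.53571)) - 0.8 = 103.2

103.2 cSt


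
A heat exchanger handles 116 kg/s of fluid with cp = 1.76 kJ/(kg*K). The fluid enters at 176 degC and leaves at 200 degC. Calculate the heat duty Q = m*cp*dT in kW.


Q = m_dot * cp * delta_T
delta_T = 200 - 176 = 24 K
Q = 116 * 1.76 * 24
= 204.16 * 24
= 4899.84 kW

4899.84 kW


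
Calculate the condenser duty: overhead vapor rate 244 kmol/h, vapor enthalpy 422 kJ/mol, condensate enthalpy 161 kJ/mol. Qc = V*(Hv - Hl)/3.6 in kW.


Qc = 244 * (422 - 161) / 3.6 = 244 * 261 / 3.6 = 17690

17690 kW


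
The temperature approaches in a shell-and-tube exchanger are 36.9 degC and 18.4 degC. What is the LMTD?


LMTD = (dT1 - dT2) / ln(dT1/dT2)
= (36.9 - 18.4) / ln(36.9 / 18.4) = 18.5 / 0.695861 = 26.59

26.59 degC


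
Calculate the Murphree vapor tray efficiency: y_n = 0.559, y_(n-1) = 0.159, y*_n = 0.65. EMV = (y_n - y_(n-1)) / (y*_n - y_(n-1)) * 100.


Murphree vapor efficiency: EMV = (y_n - y_(n-1)) / (y*_n - y_(n-1)) * 100
EMV = (0.559 - 0.159) / (0.65 - 0.159) * 100 = 0.4 / 0.491 * 100 = 81.47

81.47 %


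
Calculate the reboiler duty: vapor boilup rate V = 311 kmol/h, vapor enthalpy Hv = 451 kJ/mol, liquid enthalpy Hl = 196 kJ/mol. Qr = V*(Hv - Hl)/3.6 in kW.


Qr = 311 * (451 - 196) / 3.6 = 311 * 255 / 3.6 = 22030

22030 kW


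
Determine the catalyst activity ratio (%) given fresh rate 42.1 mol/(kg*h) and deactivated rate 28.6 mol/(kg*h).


Activity (%) = (rate_used / rate_fresh) * 100
rate_used = 28.6, rate_fresh = 42.1
= (28.6 / 42.1) * 100
= 0.6793 * 100 = 67.93

67.93 %


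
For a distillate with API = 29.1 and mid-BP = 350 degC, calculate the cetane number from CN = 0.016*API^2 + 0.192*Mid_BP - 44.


CN = 0.016 * 29.1^2 + 0.192 * 350 - 44
CN = 13.54896 + 67.2 - 44 = 36.74896

36.74896


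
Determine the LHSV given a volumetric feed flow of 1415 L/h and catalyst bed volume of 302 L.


LHSV = volumetric feed rate / catalyst volume
= 1415 L/h / 302 L
= 4.685 h^-1

4.685 h^-1


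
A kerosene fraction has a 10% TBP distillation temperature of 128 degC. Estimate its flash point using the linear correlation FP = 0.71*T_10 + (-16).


FP = 0.71 * 128 + (-16) = 74.88

74.88 degC


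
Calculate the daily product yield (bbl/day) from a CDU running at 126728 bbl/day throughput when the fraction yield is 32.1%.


Crude throughput = 126728 bbl/day
Fraction yield = 32.1%
yield = throughput * fraction / 100
yield = 126728 * 32.1 / 100 = 40679.688

40679.688 bbl/day


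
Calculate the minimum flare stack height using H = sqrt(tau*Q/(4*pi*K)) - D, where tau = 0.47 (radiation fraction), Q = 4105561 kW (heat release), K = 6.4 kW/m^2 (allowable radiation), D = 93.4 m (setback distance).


tau*Q/(4*pi*K) = 0.47 * 4105561 / (4 * pi * 6.4) = 23992.8
sqrt(23992.8) = 154.896
H = 154.896 - 93.4 = 61.50

61.50 m


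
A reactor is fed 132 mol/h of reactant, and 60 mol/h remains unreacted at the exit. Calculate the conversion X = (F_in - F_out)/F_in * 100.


X = (F_in - F_out) / F_in * 100
Moles reacted = 132 - 60 = 72
X = 72 / 132 * 100
= 0.5455 * 100
= 54.55 %

54.55 %
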